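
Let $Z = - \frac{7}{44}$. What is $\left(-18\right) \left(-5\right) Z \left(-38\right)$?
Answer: $\frac{5985}{11} \approx 544.09$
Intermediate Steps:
$Z = - \frac{7}{44}$ ($Z = \left(-7\right) \frac{1}{44} = - \frac{7}{44} \approx -0.15909$)
$\left(-18\right) \left(-5\right) Z \left(-38\right) = \left(-18\right) \left(-5\right) \left(- \frac{7}{44}\right) \left(-38\right) = 90 \left(- \frac{7}{44}\right) \left(-38\right) = \left(- \frac{315}{22}\right) \left(-38\right) = \frac{5985}{11}$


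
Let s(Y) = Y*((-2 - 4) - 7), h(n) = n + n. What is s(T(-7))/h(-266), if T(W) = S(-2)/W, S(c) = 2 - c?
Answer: -13/931 ≈ -0.013963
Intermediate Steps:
T(W) = 4/W (T(W) = (2 - 1*(-2))/W = (2 + 2)/W = 4/W)
h(n) = 2*n
s(Y) = -13*Y (s(Y) = Y*(-6 - 7) = Y*(-13) = -13*Y)
s(T(-7))/h(-266) = (-52/(-7))/((2*(-266))) = -52*(-1)/7/(-532) = -13*(-4/7)*(-1/532) = (52/7)*(-1/532) = -13/931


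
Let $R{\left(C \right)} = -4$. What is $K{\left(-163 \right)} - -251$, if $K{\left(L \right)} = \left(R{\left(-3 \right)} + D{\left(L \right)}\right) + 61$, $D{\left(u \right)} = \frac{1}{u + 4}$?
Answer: $\frac{48971}{159} \approx 307.99$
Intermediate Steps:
$D{\left(u \right)} = \frac{1}{4 + u}$
$K{\left(L \right)} = 57 + \frac{1}{4 + L}$ ($K{\left(L \right)} = \left(-4 + \frac{1}{4 + L}\right) + 61 = 57 + \frac{1}{4 + L}$)
$K{\left(-163 \right)} - -251 = \frac{229 + 57 \left(-163\right)}{4 - 163} - -251 = \frac{229 - 9291}{-159} + 251 = \left(- \frac{1}{159}\right) \left(-9062\right) + 251 = \frac{9062}{159} + 251 = \frac{48971}{159}$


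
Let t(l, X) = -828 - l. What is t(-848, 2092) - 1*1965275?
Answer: -1965255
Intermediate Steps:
t(-848, 2092) - 1*1965275 = (-828 - 1*(-848)) - 1*1965275 = (-828 + 848) - 1965275 = 20 - 1965275 = -1965255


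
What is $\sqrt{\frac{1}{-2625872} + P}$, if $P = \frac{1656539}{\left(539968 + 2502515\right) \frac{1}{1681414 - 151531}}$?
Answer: $\frac{\sqrt{369209320879173921601071055099}}{665764243348} \approx 912.67$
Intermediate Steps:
$P = \frac{844770284979}{1014161}$ ($P = \frac{1656539}{3042483 \cdot \frac{1}{1529883}} = \frac{1656539}{\frac{1014161}{509961}} = 1656539 \cdot \frac{509961}{1014161} = \frac{844770284979}{1014161} \approx 8.3297 \cdot 10^{5}$)
$\sqrt{\frac{1}{-2625872} + P} = \sqrt{\frac{1}{-2625872} + \frac{844770284979}{1014161}} = \sqrt{- \frac{1}{2625872} + \frac{844770284979}{1014161}} = \sqrt{\frac{2218258637757362527}{2663056973392}} = \frac{\sqrt{369209320879173921601071055099}}{665764243348}$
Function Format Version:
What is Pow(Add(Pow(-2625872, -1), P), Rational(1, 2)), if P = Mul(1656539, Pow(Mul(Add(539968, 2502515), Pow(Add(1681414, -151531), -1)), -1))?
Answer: Mul(Rational(1, 665764243348), Pow(369209320879173921601071055099, Rational(1, 2))) ≈ 912.67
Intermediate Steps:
P = Rational(844770284979, 1014161) (P = Mul(1656539, Pow(Mul(3042483, Pow(1529883, -1)), -1)) = Mul(1656539, Pow(Mul(3042483, Rational(1, 1529883)), -1)) = Mul(1656539, Pow(Rational(1014161, 509961), -1)) = Mul(1656539, Rational(509961, 1014161)) = Rational(844770284979, 1014161) ≈ 8.3297e+5)
Pow(Add(Pow(-2625872, -1), P), Rational(1, 2)) = Pow(Add(Pow(-2625872, -1), Rational(844770284979, 1014161)), Rational(1, 2)) = Pow(Add(Rational(-1, 2625872), Rational(844770284979, 1014161)), Rational(1, 2)) = Pow(Rational(2218258637757362527, 2663056973392), Rational(1, 2)) = Mul(Rational(1, 665764243348), Pow(369209320879173921601071055099, Rational(1, 2)))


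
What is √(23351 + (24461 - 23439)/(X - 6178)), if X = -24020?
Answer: √108643849338/2157 ≈ 152.81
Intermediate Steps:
√(23351 + (24461 - 23439)/(X - 6178)) = √(23351 + (24461 - 23439)/(-24020 - 6178)) = √(23351 + 1022/(-30198)) = √(23351 + 1022*(-1/30198)) = √(23351 - 73/2157) = √(50368034/2157) = √108643849338/2157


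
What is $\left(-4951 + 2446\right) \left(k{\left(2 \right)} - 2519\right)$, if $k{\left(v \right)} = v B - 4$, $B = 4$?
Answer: $6300075$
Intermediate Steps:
$k{\left(v \right)} = -4 + 4 v$ ($k{\left(v \right)} = v 4 - 4 = 4 v - 4 = -4 + 4 v$)
$\left(-4951 + 2446\right) \left(k{\left(2 \right)} - 2519\right) = \left(-4951 + 2446\right) \left(\left(-4 + 4 \cdot 2\right) - 2519\right) = - 2505 \left(\left(-4 + 8\right) - 2519\right) = - 2505 \left(4 - 2519\right) = \left(-2505\right) \left(-2515\right) = 6300075$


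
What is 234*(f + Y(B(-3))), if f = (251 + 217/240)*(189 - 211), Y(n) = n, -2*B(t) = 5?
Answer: -25947753/20 ≈ -1.2974e+6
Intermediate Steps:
B(t) = -5/2 (B(t) = -½*5 = -5/2)
f = -665027/120 (f = (251 + 217*(1/240))*(-22) = (251 + 217/240)*(-22) = (60457/240)*(-22) = -665027/120 ≈ -5541.9)
234*(f + Y(B(-3))) = 234*(-665027/120 - 5/2) = 234*(-665327/120) = -25947753/20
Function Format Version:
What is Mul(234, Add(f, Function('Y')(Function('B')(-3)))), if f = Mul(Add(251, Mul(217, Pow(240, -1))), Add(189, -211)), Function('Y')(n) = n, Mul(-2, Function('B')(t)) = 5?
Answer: Rational(-25947753, 20) ≈ -1.2974e+6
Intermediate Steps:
Function('B')(t) = Rational(-5, 2) (Function('B')(t) = Mul(Rational(-1, 2), 5) = Rational(-5, 2))
f = Rational(-665027, 120) (f = Mul(Add(251, Mul(217, Rational(1, 240))), -22) = Mul(Add(251, Rational(217, 240)), -22) = Mul(Rational(60457, 240), -22) = Rational(-665027, 120) ≈ -5541.9)
Mul(234, Add(f, Function('Y')(Function('B')(-3)))) = Mul(234, Add(Rational(-665027, 120), Rational(-5, 2))) = Mul(234, Rational(-665327, 120)) = Rational(-25947753, 20)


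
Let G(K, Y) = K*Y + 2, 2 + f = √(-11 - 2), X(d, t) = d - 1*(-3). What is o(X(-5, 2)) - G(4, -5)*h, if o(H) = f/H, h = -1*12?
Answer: -215 - I*√13/2 ≈ -215.0 - 1.8028*I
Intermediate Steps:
X(d, t) = 3 + d (X(d, t) = d + 3 = 3 + d)
f = -2 + I*√13 (f = -2 + √(-11 - 2) = -2 + √(-13) = -2 + I*√13 ≈ -2.0 + 3.6056*I)
G(K, Y) = 2 + K*Y
h = -12
o(H) = (-2 + I*√13)/H
o(X(-5, 2)) - G(4, -5)*h = (-2 + I*√13)/(3 - 5) - (2 + 4*(-5))*(-12) = (-2 + I*√13)/(-2) - (2 - 20)*(-12) = -(-2 + I*√13)/2 - (-18)*(-12) = (1 - I*√13/2) - 1*216 = (1 - I*√13/2) - 216 = -215 - I*√13/2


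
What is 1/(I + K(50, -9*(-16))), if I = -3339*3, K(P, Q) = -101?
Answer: -1/10118 ≈ -9.8834e-5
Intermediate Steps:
I = -10017
1/(I + K(50, -9*(-16))) = 1/(-10017 - 101) = 1/(-10118) = -1/10118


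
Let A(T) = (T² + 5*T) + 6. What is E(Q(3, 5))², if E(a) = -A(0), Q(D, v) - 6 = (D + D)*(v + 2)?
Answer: 36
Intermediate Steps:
A(T) = 6 + T² + 5*T
Q(D, v) = 6 + 2*D*(2 + v) (Q(D, v) = 6 + (D + D)*(v + 2) = 6 + (2*D)*(2 + v) = 6 + 2*D*(2 + v))
E(a) = -6 (E(a) = -(6 + 0² + 5*0) = -(6 + 0 + 0) = -1*6 = -6)
E(Q(3, 5))² = (-6)² = 36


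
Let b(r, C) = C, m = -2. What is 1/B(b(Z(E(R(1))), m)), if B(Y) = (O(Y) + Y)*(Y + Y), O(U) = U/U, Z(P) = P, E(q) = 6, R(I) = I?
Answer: ¼ ≈ 0.25000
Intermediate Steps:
O(U) = 1
B(Y) = 2*Y*(1 + Y) (B(Y) = (1 + Y)*(Y + Y) = (1 + Y)*(2*Y) = 2*Y*(1 + Y))
1/B(b(Z(E(R(1))), m)) = 1/(2*(-2)*(1 - 2)) = 1/(2*(-2)*(-1)) = 1/4 = ¼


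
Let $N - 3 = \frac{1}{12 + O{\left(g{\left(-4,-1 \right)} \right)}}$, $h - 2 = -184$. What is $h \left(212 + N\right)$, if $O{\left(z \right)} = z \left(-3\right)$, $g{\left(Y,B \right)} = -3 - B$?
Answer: $- \frac{352261}{9} \approx -39140.0$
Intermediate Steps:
$h = -182$ ($h = 2 - 184 = -182$)
$O{\left(z \right)} = - 3 z$
$N = \frac{55}{18}$ ($N = 3 + \frac{1}{12 - 3 \left(-3 - -1\right)} = 3 + \frac{1}{12 - 3 \left(-3 + 1\right)} = 3 + \frac{1}{12 - -6} = 3 + \frac{1}{12 + 6} = 3 + \frac{1}{18} = \frac{55}{18} \approx 3.0556$)
$h \left(212 + N\right) = - 182 \left(212 + \frac{55}{18}\right) = \left(-182\right) \frac{3871}{18} = - \frac{352261}{9}$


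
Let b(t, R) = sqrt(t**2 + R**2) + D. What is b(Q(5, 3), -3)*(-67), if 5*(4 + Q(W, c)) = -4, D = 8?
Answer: -536 - 201*sqrt(89)/5 ≈ -915.25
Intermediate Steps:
Q(W, c) = -24/5 (Q(W, c) = -4 + (1/5)*(-4) = -4 - 4/5 = -24/5)
b(t, R) = 8 + sqrt(R**2 + t**2) (b(t, R) = sqrt(t**2 + R**2) + 8 = sqrt(R**2 + t**2) + 8 = 8 + sqrt(R**2 + t**2))
b(Q(5, 3), -3)*(-67) = (8 + sqrt((-3)**2 + (-24/5)**2))*(-67) = (8 + sqrt(9 + 576/25))*(-67) = (8 + sqrt(801/25))*(-67) = (8 + 3*sqrt(89)/5)*(-67) = -536 - 201*sqrt(89)/5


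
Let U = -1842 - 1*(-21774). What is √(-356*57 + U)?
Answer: 6*I*√10 ≈ 18.974*I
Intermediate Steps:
U = 19932 (U = -1842 + 21774 = 19932)
√(-356*57 + U) = √(-356*57 + 19932) = √(-20292 + 19932) = √(-360) = 6*I*√10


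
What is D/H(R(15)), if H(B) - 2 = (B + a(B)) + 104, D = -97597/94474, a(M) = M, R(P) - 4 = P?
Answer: -97597/13604256 ≈ -0.0071740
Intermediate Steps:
R(P) = 4 + P
D = -97597/94474 (D = -97597*1/94474 = -97597/94474 ≈ -1.0331)
H(B) = 106 + 2*B (H(B) = 2 + ((B + B) + 104) = 2 + (2*B + 104) = 2 + (104 + 2*B) = 106 + 2*B)
D/H(R(15)) = -97597/(94474*(106 + 2*(4 + 15))) = -97597/(94474*(106 + 2*19)) = -97597/(94474*(106 + 38)) = -97597/94474/144 = -97597/94474*1/144 = -97597/13604256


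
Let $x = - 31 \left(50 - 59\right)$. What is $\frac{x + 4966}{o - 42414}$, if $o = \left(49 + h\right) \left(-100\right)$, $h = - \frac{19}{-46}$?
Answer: $- \frac{120635}{1089172} \approx -0.11076$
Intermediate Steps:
$h = \frac{19}{46}$ ($h = \left(-19\right) \left(- \frac{1}{46}\right) = \frac{19}{46} \approx 0.41304$)
$o = - \frac{113650}{23}$ ($o = \left(49 + \frac{19}{46}\right) \left(-100\right) = \frac{2273}{46} \left(-100\right) = - \frac{113650}{23} \approx -4941.3$)
$x = 279$ ($x = \left(-31\right) \left(-9\right) = 279$)
$\frac{x + 4966}{o - 42414} = \frac{279 + 4966}{- \frac{113650}{23} - 42414} = \frac{5245}{- \frac{1089172}{23}} = 5245 \left(- \frac{23}{1089172}\right) = - \frac{120635}{1089172}$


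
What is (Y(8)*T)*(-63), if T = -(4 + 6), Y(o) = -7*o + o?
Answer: -30240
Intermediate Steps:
Y(o) = -6*o
T = -10 (T = -1*10 = -10)
(Y(8)*T)*(-63) = (-6*8*(-10))*(-63) = -48*(-10)*(-63) = 480*(-63) = -30240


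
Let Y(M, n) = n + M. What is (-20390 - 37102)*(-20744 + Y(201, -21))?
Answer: 1182265488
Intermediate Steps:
Y(M, n) = M + n
(-20390 - 37102)*(-20744 + Y(201, -21)) = (-20390 - 37102)*(-20744 + (201 - 21)) = -57492*(-20744 + 180) = -57492*(-20564) = 1182265488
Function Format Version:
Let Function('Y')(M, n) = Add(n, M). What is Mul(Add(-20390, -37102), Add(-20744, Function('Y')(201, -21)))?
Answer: 1182265488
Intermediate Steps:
Function('Y')(M, n) = Add(M, n)
Mul(Add(-20390, -37102), Add(-20744, Function('Y')(201, -21))) = Mul(Add(-20390, -37102), Add(-20744, Add(201, -21))) = Mul(-57492, Add(-20744, 180)) = Mul(-57492, -20564) = 1182265488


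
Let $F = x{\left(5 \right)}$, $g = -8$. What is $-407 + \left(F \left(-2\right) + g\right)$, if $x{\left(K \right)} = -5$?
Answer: $-405$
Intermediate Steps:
$F = -5$
$-407 + \left(F \left(-2\right) + g\right) = -407 - -2 = -407 + \left(10 - 8\right) = -407 + 2 = -405$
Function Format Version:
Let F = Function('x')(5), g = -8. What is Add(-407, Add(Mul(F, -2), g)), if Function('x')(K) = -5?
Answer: -405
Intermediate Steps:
F = -5
Add(-407, Add(Mul(F, -2), g)) = Add(-407, Add(Mul(-5, -2), -8)) = Add(-407, Add(10, -8)) = Add(-407, 2) = -405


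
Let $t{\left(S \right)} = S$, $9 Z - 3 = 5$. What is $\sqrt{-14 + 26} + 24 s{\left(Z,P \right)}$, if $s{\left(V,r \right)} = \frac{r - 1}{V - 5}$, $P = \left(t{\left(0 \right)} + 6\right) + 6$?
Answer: $- \frac{2376}{37} + 2 \sqrt{3} \approx -60.752$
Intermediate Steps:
$Z = \frac{8}{9}$ ($Z = \frac{1}{3} + \frac{1}{9} \cdot 5 = \frac{1}{3} + \frac{5}{9} = \frac{8}{9} \approx 0.88889$)
$P = 12$ ($P = \left(0 + 6\right) + 6 = 6 + 6 = 12$)
$s{\left(V,r \right)} = \frac{-1 + r}{-5 + V}$
$\sqrt{-14 + 26} + 24 s{\left(Z,P \right)} = \sqrt{-14 + 26} + 24 \frac{-1 + 12}{-5 + \frac{8}{9}} = \sqrt{12} + 24 \frac{1}{- \frac{37}{9}} \cdot 11 = 2 \sqrt{3} + 24 \left(\left(- \frac{9}{37}\right) 11\right) = 2 \sqrt{3} + 24 \left(- \frac{99}{37}\right) = 2 \sqrt{3} - \frac{2376}{37} = - \frac{2376}{37} + 2 \sqrt{3}$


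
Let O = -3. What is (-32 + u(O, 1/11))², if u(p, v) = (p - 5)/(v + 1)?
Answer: 13924/9 ≈ 1547.1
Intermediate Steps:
u(p, v) = (-5 + p)/(1 + v)
(-32 + u(O, 1/11))² = (-32 + (-5 - 3)/(1 + 1/11))² = (-32 - 8/(1 + 1/11))² = (-32 - 8/(12/11))² = (-32 + (11/12)*(-8))² = (-32 - 22/3)² = (-118/3)² = 13924/9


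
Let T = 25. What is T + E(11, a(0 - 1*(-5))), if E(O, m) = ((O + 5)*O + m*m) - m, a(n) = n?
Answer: 221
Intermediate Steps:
E(O, m) = m**2 - m + O*(5 + O) (E(O, m) = ((5 + O)*O + m**2) - m = (O*(5 + O) + m**2) - m = (m**2 + O*(5 + O)) - m = m**2 - m + O*(5 + O))
T + E(11, a(0 - 1*(-5))) = 25 + (11**2 + (0 - 1*(-5))**2 - (0 - 1*(-5)) + 5*11) = 25 + (121 + (0 + 5)**2 - (0 + 5) + 55) = 25 + (121 + 5**2 - 1*5 + 55) = 25 + (121 + 25 - 5 + 55) = 25 + 196 = 221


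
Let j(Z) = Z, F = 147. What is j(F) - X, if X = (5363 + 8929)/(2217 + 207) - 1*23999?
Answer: 4876301/202 ≈ 24140.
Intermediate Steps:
X = -4846607/202 (X = 14292/2424 - 23999 = 14292*(1/2424) - 23999 = 1191/202 - 23999 = -4846607/202 ≈ -23993.)
j(F) - X = 147 - 1*(-4846607/202) = 147 + 4846607/202 = 4876301/202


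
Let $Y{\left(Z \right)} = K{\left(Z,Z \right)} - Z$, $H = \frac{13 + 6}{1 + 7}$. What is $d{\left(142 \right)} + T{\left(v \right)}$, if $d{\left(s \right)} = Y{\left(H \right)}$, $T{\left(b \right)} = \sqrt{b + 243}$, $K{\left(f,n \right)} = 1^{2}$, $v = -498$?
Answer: $- \frac{11}{8} + i \sqrt{255} \approx -1.375 + 15.969 i$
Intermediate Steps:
$K{\left(f,n \right)} = 1$
$H = \frac{19}{8} \approx 2.375$
$T{\left(b \right)} = \sqrt{243 + b}$
$Y{\left(Z \right)} = 1 - Z$
$d{\left(s \right)} = - \frac{11}{8}$ ($d{\left(s \right)} = 1 - \frac{19}{8} = - \frac{11}{8}$)
$d{\left(142 \right)} + T{\left(v \right)} = - \frac{11}{8} + \sqrt{243 - 498} = - \frac{11}{8} + \sqrt{-255} = - \frac{11}{8} + i \sqrt{255}$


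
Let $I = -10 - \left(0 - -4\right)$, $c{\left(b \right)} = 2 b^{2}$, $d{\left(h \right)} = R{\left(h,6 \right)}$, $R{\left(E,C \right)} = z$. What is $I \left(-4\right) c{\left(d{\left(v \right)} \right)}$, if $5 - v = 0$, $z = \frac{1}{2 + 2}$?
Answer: $7$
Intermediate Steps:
$z = \frac{1}{4} \approx 0.25$
$v = 5$ ($v = 5 - 0 = 5 + 0 = 5$)
$R{\left(E,C \right)} = \frac{1}{4}$
$d{\left(h \right)} = \frac{1}{4}$
$I = -14$ ($I = -10 - \left(0 + 4\right) = -10 - 4 = -14$)
$I \left(-4\right) c{\left(d{\left(v \right)} \right)} = \left(-14\right) \left(-4\right) \frac{2}{16} = 56 \cdot 2 \cdot \frac{1}{16} = 56 \cdot \frac{1}{8} = 7$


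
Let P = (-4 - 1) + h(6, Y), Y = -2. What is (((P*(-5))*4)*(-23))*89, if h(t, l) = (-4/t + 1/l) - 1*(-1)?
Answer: -634570/3 ≈ -2.1152e+5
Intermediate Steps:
h(t, l) = 1 + 1/l - 4/t (h(t, l) = (-4/t + 1/l) + 1 = (1/l - 4/t) + 1 = 1 + 1/l - 4/t)
P = -31/6 (P = (-4 - 1) + (1 + 1/(-2) - 4/6) = -5 + (1 - 1/2 - 4*1/6) = -5 + (1 - 1/2 - 2/3) = -5 - 1/6 = -31/6 ≈ -5.1667)
(((P*(-5))*4)*(-23))*89 = ((-31/6*(-5)*4)*(-23))*89 = (((155/6)*4)*(-23))*89 = ((310/3)*(-23))*89 = -7130/3*89 = -634570/3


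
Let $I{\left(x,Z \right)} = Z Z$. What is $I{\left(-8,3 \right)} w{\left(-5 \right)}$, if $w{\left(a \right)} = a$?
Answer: $-45$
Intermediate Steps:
$I{\left(x,Z \right)} = Z^{2}$
$I{\left(-8,3 \right)} w{\left(-5 \right)} = 3^{2} \left(-5\right) = 9 \left(-5\right) = -45$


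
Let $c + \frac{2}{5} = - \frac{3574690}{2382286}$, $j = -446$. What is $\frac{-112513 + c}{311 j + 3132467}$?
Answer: $- \frac{670106680806}{17829987294115} \approx -0.037583$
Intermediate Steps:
$c = - \frac{11319011}{5955715}$ ($c = - \frac{2}{5} - \frac{3574690}{2382286} = - \frac{2}{5} - \frac{1787345}{1191143} = - \frac{11319011}{5955715} \approx -1.9005$)
$\frac{-112513 + c}{311 j + 3132467} = \frac{-112513 - \frac{11319011}{5955715}}{311 \left(-446\right) + 3132467} = - \frac{670106680806}{5955715 \left(-138706 + 3132467\right)} = - \frac{670106680806}{5955715 \cdot 2993761} = \left(- \frac{670106680806}{5955715}\right) \frac{1}{2993761} = - \frac{670106680806}{17829987294115}$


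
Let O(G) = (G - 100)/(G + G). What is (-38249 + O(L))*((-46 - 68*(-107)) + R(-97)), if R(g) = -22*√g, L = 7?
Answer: -1936118085/7 + 5891369*I*√97/7 ≈ -2.7659e+8 + 8.289e+6*I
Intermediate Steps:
O(G) = (-100 + G)/(2*G) (O(G) = (-100 + G)/((2*G)) = (-100 + G)*(1/(2*G)) = (-100 + G)/(2*G))
(-38249 + O(L))*((-46 - 68*(-107)) + R(-97)) = (-38249 + (½)*(-100 + 7)/7)*((-46 - 68*(-107)) - 22*I*√97) = (-38249 + (½)*(⅐)*(-93))*((-46 + 7276) - 22*I*√97) = (-38249 - 93/14)*(7230 - 22*I*√97) = -535579*(7230 - 22*I*√97)/14 = -1936118085/7 + 5891369*I*√97/7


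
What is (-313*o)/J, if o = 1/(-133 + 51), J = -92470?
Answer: -313/7582540 ≈ -4.1279e-5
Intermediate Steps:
o = -1/82 (o = 1/(-82) = -1/82 ≈ -0.012195)
(-313*o)/J = -313*(-1/82)/(-92470) = (313/82)*(-1/92470) = -313/7582540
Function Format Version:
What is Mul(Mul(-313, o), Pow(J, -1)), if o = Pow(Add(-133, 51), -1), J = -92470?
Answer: Rational(-313, 7582540) ≈ -4.1279e-5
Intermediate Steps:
o = Rational(-1, 82) (o = Pow(-82, -1) = Rational(-1, 82) ≈ -0.012195)
Mul(Mul(-313, o), Pow(J, -1)) = Mul(Mul(-313, Rational(-1, 82)), Pow(-92470, -1)) = Mul(Rational(313, 82), Rational(-1, 92470)) = Rational(-313, 7582540)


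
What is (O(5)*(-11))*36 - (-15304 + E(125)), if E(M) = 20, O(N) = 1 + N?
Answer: 12908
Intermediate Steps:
(O(5)*(-11))*36 - (-15304 + E(125)) = ((1 + 5)*(-11))*36 - (-15304 + 20) = (6*(-11))*36 - 1*(-15284) = -66*36 + 15284 = -2376 + 15284 = 12908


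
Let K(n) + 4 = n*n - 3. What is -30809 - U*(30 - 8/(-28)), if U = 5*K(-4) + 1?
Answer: -225415/7 ≈ -32202.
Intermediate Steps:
K(n) = -7 + n² (K(n) = -4 + (n*n - 3) = -4 + (n² - 3) = -4 + (-3 + n²) = -7 + n²)
U = 46 (U = 5*(-7 + (-4)²) + 1 = 5*(-7 + 16) + 1 = 5*9 + 1 = 45 + 1 = 46)
-30809 - U*(30 - 8/(-28)) = -30809 - 46*(30 - 8/(-28)) = -30809 - 46*(30 - 8*(-1/28)) = -30809 - 46*(30 + 2/7) = -30809 - 46*212/7 = -30809 - 1*9752/7 = -30809 - 9752/7 = -225415/7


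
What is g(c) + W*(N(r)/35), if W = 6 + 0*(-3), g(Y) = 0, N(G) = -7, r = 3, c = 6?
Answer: -6/5 ≈ -1.2000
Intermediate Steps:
W = 6 (W = 6 + 0 = 6)
g(c) + W*(N(r)/35) = 0 + 6*(-7/35) = 0 + 6*(-7*1/35) = 0 + 6*(-⅕) = 0 - 6/5 = -6/5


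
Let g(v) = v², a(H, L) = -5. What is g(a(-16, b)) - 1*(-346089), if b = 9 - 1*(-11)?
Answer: 346114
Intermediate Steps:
b = 20 (b = 9 + 11 = 20)
g(a(-16, b)) - 1*(-346089) = (-5)² - 1*(-346089) = 25 + 346089 = 346114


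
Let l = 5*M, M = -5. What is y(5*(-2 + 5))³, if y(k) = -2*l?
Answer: 125000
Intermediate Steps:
l = -25 (l = 5*(-5) = -25)
y(k) = 50 (y(k) = -2*(-25) = 50)
y(5*(-2 + 5))³ = 50³ = 125000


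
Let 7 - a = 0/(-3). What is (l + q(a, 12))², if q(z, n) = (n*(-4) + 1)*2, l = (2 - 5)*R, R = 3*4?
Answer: 16900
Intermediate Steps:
R = 12
a = 7 (a = 7 - 0/(-3) = 7 - 0*(-1)/3 = 7 - 1*0 = 7 + 0 = 7)
l = -36 (l = (2 - 5)*12 = -3*12 = -36)
q(z, n) = 2 - 8*n (q(z, n) = (-4*n + 1)*2 = (1 - 4*n)*2 = 2 - 8*n)
(l + q(a, 12))² = (-36 + (2 - 8*12))² = (-36 + (2 - 96))² = (-36 - 94)² = (-130)² = 16900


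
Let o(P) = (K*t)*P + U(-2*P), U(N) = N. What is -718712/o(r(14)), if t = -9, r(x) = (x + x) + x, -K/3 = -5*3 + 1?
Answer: 89839/1995 ≈ 45.032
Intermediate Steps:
K = 42 (K = -3*(-5*3 + 1) = -3*(-15 + 1) = -3*(-14) = 42)
r(x) = 3*x (r(x) = 2*x + x = 3*x)
o(P) = -380*P (o(P) = (42*(-9))*P - 2*P = -378*P - 2*P = -380*P)
-718712/o(r(14)) = -718712/((-1140*14)) = -718712/((-380*42)) = -718712/(-15960) = -718712*(-1/15960) = 89839/1995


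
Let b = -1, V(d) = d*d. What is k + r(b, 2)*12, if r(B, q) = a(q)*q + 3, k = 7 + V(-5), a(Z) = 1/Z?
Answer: 80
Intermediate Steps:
V(d) = d**2
a(Z) = 1/Z
k = 32 (k = 7 + (-5)**2 = 7 + 25 = 32)
r(B, q) = 4 (r(B, q) = q/q + 3 = 1 + 3 = 4)
k + r(b, 2)*12 = 32 + 4*12 = 32 + 48 = 80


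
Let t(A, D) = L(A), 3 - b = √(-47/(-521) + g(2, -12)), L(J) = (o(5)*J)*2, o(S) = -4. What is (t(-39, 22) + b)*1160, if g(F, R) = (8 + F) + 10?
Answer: 365400 - 3480*√605923/521 ≈ 3.6020e+5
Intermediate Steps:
g(F, R) = 18 + F
L(J) = -8*J (L(J) = -4*J*2 = -8*J)
b = 3 - 3*√605923/521 (b = 3 - √(-47/(-521) + (18 + 2)) = 3 - √(-47*(-1/521) + 20) = 3 - √(47/521 + 20) = 3 - √(10467/521) = 3 - 3*√605923/521 ≈ -1.4822)
t(A, D) = -8*A
(t(-39, 22) + b)*1160 = (-8*(-39) + (3 - 3*√605923/521))*1160 = (312 + (3 - 3*√605923/521))*1160 = (315 - 3*√605923/521)*1160 = 365400 - 3480*√605923/521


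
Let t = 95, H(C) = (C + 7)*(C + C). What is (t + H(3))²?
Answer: 24025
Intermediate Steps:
H(C) = 2*C*(7 + C) (H(C) = (7 + C)*(2*C) = 2*C*(7 + C))
(t + H(3))² = (95 + 2*3*(7 + 3))² = (95 + 2*3*10)² = (95 + 60)² = 155² = 24025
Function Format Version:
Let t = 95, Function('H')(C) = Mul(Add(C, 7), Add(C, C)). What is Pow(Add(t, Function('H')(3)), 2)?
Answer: 24025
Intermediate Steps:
Function('H')(C) = Mul(2, C, Add(7, C)) (Function('H')(C) = Mul(Add(7, C), Mul(2, C)) = Mul(2, C, Add(7, C)))
Pow(Add(t, Function('H')(3)), 2) = Pow(Add(95, Mul(2, 3, Add(7, 3))), 2) = Pow(Add(95, Mul(2, 3, 10)), 2) = Pow(Add(95, 60), 2) = Pow(155, 2) = 24025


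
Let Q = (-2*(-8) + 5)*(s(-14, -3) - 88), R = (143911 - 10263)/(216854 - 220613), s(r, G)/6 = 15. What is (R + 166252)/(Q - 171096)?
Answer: -312403810/321495993 ≈ -0.97172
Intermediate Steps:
s(r, G) = 90 (s(r, G) = 6*15 = 90)
R = -133648/3759 (R = 133648/(-3759) = 133648*(-1/3759) = -133648/3759 ≈ -35.554)
Q = 42 (Q = (-2*(-8) + 5)*(90 - 88) = (16 + 5)*2 = 21*2 = 42)
(R + 166252)/(Q - 171096) = (-133648/3759 + 166252)/(42 - 171096) = (624807620/3759)/(-171054) = (624807620/3759)*(-1/171054) = -312403810/321495993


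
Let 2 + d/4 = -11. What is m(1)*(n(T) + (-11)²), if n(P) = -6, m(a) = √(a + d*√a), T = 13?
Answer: 115*I*√51 ≈ 821.26*I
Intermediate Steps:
d = -52 (d = -8 + 4*(-11) = -8 - 44 = -52)
m(a) = √(a - 52*√a)
m(1)*(n(T) + (-11)²) = √(1 - 52*√1)*(-6 + (-11)²) = √(1 - 52*1)*(-6 + 121) = √(1 - 52)*115 = √(-51)*115 = (I*√51)*115 = 115*I*√51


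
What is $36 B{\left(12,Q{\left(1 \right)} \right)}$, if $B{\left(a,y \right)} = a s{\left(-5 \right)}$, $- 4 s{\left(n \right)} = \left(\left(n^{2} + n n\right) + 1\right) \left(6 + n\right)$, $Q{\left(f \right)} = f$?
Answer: $-5508$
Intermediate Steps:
$s{\left(n \right)} = - \frac{\left(1 + 2 n^{2}\right) \left(6 + n\right)}{4}$ ($s{\left(n \right)} = - \frac{\left(\left(n^{2} + n n\right) + 1\right) \left(6 + n\right)}{4} = - \frac{\left(\left(n^{2} + n^{2}\right) + 1\right) \left(6 + n\right)}{4} = - \frac{\left(2 n^{2} + 1\right) \left(6 + n\right)}{4} = - \frac{\left(1 + 2 n^{2}\right) \left(6 + n\right)}{4}$)
$B{\left(a,y \right)} = - \frac{51 a}{4}$ ($B{\left(a,y \right)} = a \left(- \frac{3}{2} - 3 \left(-5\right)^{2} - \frac{\left(-5\right)^{3}}{2} - - \frac{5}{4}\right) = a \left(- \frac{3}{2} - 75 - - \frac{125}{2} + \frac{5}{4}\right) = a \left(- \frac{3}{2} - 75 + \frac{125}{2} + \frac{5}{4}\right) = a \left(- \frac{51}{4}\right) = - \frac{51 a}{4}$)
$36 B{\left(12,Q{\left(1 \right)} \right)} = 36 \left(\left(- \frac{51}{4}\right) 12\right) = 36 \left(-153\right) = -5508$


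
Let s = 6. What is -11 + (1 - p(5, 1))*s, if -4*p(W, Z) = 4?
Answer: 1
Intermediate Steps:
p(W, Z) = -1 (p(W, Z) = -¼*4 = -1)
-11 + (1 - p(5, 1))*s = -11 + (1 - 1*(-1))*6 = -11 + (1 + 1)*6 = -11 + 2*6 = -11 + 12 = 1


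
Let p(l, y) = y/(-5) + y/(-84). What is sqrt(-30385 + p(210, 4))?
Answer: I*sqrt(335003970)/105 ≈ 174.32*I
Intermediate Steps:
p(l, y) = -89*y/420 (p(l, y) = y*(-1/5) + y*(-1/84) = -y/5 - y/84 = -89*y/420)
sqrt(-30385 + p(210, 4)) = sqrt(-30385 - 89/420*4) = sqrt(-30385 - 89/105) = sqrt(-3190514/105) = I*sqrt(335003970)/105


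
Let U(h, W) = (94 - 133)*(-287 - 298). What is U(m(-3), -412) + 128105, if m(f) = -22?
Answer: 150920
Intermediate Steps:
U(h, W) = 22815 (U(h, W) = -39*(-585) = 22815)
U(m(-3), -412) + 128105 = 22815 + 128105 = 150920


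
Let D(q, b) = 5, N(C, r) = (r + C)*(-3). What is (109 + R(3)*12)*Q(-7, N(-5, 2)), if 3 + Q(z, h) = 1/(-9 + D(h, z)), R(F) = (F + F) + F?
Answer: -2821/4 ≈ -705.25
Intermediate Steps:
N(C, r) = -3*C - 3*r (N(C, r) = (C + r)*(-3) = -3*C - 3*r)
R(F) = 3*F (R(F) = 2*F + F = 3*F)
Q(z, h) = -13/4 (Q(z, h) = -3 + 1/(-9 + 5) = -3 + 1/(-4) = -3 - 1/4 = -13/4)
(109 + R(3)*12)*Q(-7, N(-5, 2)) = (109 + (3*3)*12)*(-13/4) = (109 + 9*12)*(-13/4) = (109 + 108)*(-13/4) = 217*(-13/4) = -2821/4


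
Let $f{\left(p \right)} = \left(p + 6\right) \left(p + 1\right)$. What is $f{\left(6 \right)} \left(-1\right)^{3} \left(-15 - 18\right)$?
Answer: $2772$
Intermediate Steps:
$f{\left(p \right)} = \left(1 + p\right) \left(6 + p\right)$ ($f{\left(p \right)} = \left(6 + p\right) \left(1 + p\right) = \left(1 + p\right) \left(6 + p\right)$)
$f{\left(6 \right)} \left(-1\right)^{3} \left(-15 - 18\right) = \left(6 + 6^{2} + 7 \cdot 6\right) \left(-1\right)^{3} \left(-15 - 18\right) = \left(6 + 36 + 42\right) \left(-1\right) \left(-33\right) = 84 \left(-1\right) \left(-33\right) = \left(-84\right) \left(-33\right) = 2772$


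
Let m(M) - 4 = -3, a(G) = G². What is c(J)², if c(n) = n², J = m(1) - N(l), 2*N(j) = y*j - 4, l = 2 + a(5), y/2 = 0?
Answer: 81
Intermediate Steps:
y = 0 (y = 2*0 = 0)
m(M) = 1 (m(M) = 4 - 3 = 1)
l = 27 (l = 2 + 5² = 2 + 25 = 27)
N(j) = -2 (N(j) = (0*j - 4)/2 = (0 - 4)/2 = (½)*(-4) = -2)
J = 3 (J = 1 - 1*(-2) = 1 + 2 = 3)
c(J)² = (3²)² = 9² = 81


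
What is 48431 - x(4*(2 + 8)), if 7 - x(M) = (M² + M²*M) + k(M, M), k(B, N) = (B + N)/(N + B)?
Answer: 114025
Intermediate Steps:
k(B, N) = 1 (k(B, N) = (B + N)/(B + N) = 1)
x(M) = 6 - M² - M³ (x(M) = 7 - ((M² + M²*M) + 1) = 7 - ((M² + M³) + 1) = 7 - (1 + M² + M³) = 7 + (-1 - M² - M³) = 6 - M² - M³)
48431 - x(4*(2 + 8)) = 48431 - (6 - (4*(2 + 8))² - (4*(2 + 8))³) = 48431 - (6 - (4*10)² - (4*10)³) = 48431 - (6 - 1*40² - 1*40³) = 48431 - (6 - 1*1600 - 1*64000) = 48431 - (6 - 1600 - 64000) = 48431 - 1*(-65594) = 48431 + 65594 = 114025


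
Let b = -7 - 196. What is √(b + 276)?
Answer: √73 ≈ 8.5440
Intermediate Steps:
b = -203
√(b + 276) = √(-203 + 276) = √73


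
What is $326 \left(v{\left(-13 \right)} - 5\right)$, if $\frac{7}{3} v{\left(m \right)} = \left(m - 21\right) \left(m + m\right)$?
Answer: $\frac{853142}{7} \approx 1.2188 \cdot 10^{5}$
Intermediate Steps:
$v{\left(m \right)} = \frac{6 m \left(-21 + m\right)}{7}$ ($v{\left(m \right)} = \frac{3 \left(m - 21\right) \left(m + m\right)}{7} = \frac{3 \left(-21 + m\right) 2 m}{7} = \frac{3 \cdot 2 m \left(-21 + m\right)}{7} = \frac{6 m \left(-21 + m\right)}{7}$)
$326 \left(v{\left(-13 \right)} - 5\right) = 326 \left(\frac{6}{7} \left(-13\right) \left(-21 - 13\right) - 5\right) = 326 \left(\frac{6}{7} \left(-13\right) \left(-34\right) - 5\right) = 326 \left(\frac{2652}{7} - 5\right) = 326 \cdot \frac{2617}{7} = \frac{853142}{7}$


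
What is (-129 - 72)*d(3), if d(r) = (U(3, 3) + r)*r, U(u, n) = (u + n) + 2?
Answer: -6633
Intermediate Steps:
U(u, n) = 2 + n + u (U(u, n) = (n + u) + 2 = 2 + n + u)
d(r) = r*(8 + r) (d(r) = ((2 + 3 + 3) + r)*r = (8 + r)*r = r*(8 + r))
(-129 - 72)*d(3) = (-129 - 72)*(3*(8 + 3)) = -603*11 = -201*33 = -6633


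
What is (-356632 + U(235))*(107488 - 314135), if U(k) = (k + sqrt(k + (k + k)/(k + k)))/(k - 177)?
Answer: 4274373546387/58 - 206647*sqrt(59)/29 ≈ 7.3696e+10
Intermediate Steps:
U(k) = (k + sqrt(1 + k))/(-177 + k) (U(k) = (k + sqrt(k + (2*k)/((2*k))))/(-177 + k) = (k + sqrt(k + (2*k)*(1/(2*k))))/(-177 + k) = (k + sqrt(k + 1))/(-177 + k) = (k + sqrt(1 + k))/(-177 + k))
(-356632 + U(235))*(107488 - 314135) = (-356632 + (235 + sqrt(1 + 235))/(-177 + 235))*(107488 - 314135) = (-356632 + (235 + sqrt(236))/58)*(-206647) = (-356632 + (235 + 2*sqrt(59))/58)*(-206647) = (-356632 + (235/58 + sqrt(59)/29))*(-206647) = (-20684421/58 + sqrt(59)/29)*(-206647) = 4274373546387/58 - 206647*sqrt(59)/29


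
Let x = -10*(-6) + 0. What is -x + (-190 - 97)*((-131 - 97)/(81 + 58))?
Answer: 57096/139 ≈ 410.76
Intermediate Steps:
x = 60 (x = 60 + 0 = 60)
-x + (-190 - 97)*((-131 - 97)/(81 + 58)) = -1*60 + (-190 - 97)*((-131 - 97)/(81 + 58)) = -60 - (-65436)/139 = -60 - 287*(-228/139) = -60 + 65436/139 = 57096/139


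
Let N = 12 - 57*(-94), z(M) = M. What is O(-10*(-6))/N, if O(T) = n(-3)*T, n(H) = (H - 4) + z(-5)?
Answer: -24/179 ≈ -0.13408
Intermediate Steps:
N = 5370 (N = 12 + 5358 = 5370)
n(H) = -9 + H (n(H) = (H - 4) - 5 = (-4 + H) - 5 = -9 + H)
O(T) = -12*T (O(T) = (-9 - 3)*T = -12*T)
O(-10*(-6))/N = -(-120)*(-6)/5370 = -12*60*(1/5370) = -720*1/5370 = -24/179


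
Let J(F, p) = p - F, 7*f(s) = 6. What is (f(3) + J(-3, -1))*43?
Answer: 860/7 ≈ 122.86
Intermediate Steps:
f(s) = 6/7 (f(s) = (1/7)*6 = 6/7)
(f(3) + J(-3, -1))*43 = (6/7 + (-1 - 1*(-3)))*43 = (6/7 + (-1 + 3))*43 = (6/7 + 2)*43 = (20/7)*43 = 860/7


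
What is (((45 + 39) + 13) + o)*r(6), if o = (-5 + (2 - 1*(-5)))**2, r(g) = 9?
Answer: 909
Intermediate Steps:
o = 4 (o = (-5 + (2 + 5))**2 = (-5 + 7)**2 = 2**2 = 4)
(((45 + 39) + 13) + o)*r(6) = (((45 + 39) + 13) + 4)*9 = ((84 + 13) + 4)*9 = (97 + 4)*9 = 101*9 = 909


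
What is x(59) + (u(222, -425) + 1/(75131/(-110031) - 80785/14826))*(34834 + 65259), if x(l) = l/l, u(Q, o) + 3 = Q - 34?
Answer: 61686544864053696/3334248847 ≈ 1.8501e+7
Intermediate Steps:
u(Q, o) = -37 + Q (u(Q, o) = -3 + (Q - 34) = -3 + (-34 + Q) = -37 + Q)
x(l) = 1
x(59) + (u(222, -425) + 1/(75131/(-110031) - 80785/14826))*(34834 + 65259) = 1 + ((-37 + 222) + 1/(75131/(-110031) - 80785/14826))*(34834 + 65259) = 1 + (185 + 1/(75131*(-1/110031) - 80785*1/14826))*100093 = 1 + (185 + 1/(-75131/110031 - 80785/14826))*100093 = 1 + (185 + 1/(-3334248847/543773202))*100093 = 1 + (185 - 543773202/3334248847)*100093 = 1 + (616292263493/3334248847)*100093 = 1 + 61686541529804849/3334248847 = 61686544864053696/3334248847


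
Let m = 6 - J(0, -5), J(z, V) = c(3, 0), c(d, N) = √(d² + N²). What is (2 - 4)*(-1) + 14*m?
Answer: 44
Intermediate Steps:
c(d, N) = √(N² + d²)
J(z, V) = 3 (J(z, V) = √(0² + 3²) = √(0 + 9) = √9 = 3)
m = 3 (m = 6 - 1*3 = 6 - 3 = 3)
(2 - 4)*(-1) + 14*m = (2 - 4)*(-1) + 14*3 = -2*(-1) + 42 = 2 + 42 = 44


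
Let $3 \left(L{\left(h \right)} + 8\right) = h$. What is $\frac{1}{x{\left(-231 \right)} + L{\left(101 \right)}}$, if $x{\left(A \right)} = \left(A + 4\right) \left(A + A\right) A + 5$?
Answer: $- \frac{3}{72677590} \approx -4.1278 \cdot 10^{-8}$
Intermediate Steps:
$x{\left(A \right)} = 5 + 2 A^{2} \left(4 + A\right)$ ($x{\left(A \right)} = \left(4 + A\right) 2 A A + 5 = 2 A \left(4 + A\right) A + 5 = 2 A^{2} \left(4 + A\right) + 5 = 5 + 2 A^{2} \left(4 + A\right)$)
$L{\left(h \right)} = -8 + \frac{h}{3}$
$\frac{1}{x{\left(-231 \right)} + L{\left(101 \right)}} = \frac{1}{\left(5 + 2 \left(-231\right)^{3} + 8 \left(-231\right)^{2}\right) + \left(-8 + \frac{1}{3} \cdot 101\right)} = \frac{1}{\left(5 + 2 \left(-12326391\right) + 8 \cdot 53361\right) + \left(-8 + \frac{101}{3}\right)} = \frac{1}{\left(5 - 24652782 + 426888\right) + \frac{77}{3}} = \frac{1}{-24225889 + \frac{77}{3}} = \frac{1}{- \frac{72677590}{3}} = - \frac{3}{72677590}$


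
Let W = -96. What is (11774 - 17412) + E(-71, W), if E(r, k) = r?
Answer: -5709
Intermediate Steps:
(11774 - 17412) + E(-71, W) = (11774 - 17412) - 71 = -5638 - 71 = -5709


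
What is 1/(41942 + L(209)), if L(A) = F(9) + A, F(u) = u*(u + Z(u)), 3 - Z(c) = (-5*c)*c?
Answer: 1/45904 ≈ 2.1785e-5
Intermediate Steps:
Z(c) = 3 + 5*c² (Z(c) = 3 - (-5*c)*c = 3 - (-5)*c² = 3 + 5*c²)
F(u) = u*(3 + u + 5*u²) (F(u) = u*(u + (3 + 5*u²)) = u*(3 + u + 5*u²))
L(A) = 3753 + A (L(A) = 9*(3 + 9 + 5*9²) + A = 9*(3 + 9 + 5*81) + A = 9*(3 + 9 + 405) + A = 9*417 + A = 3753 + A)
1/(41942 + L(209)) = 1/(41942 + (3753 + 209)) = 1/(41942 + 3962) = 1/45904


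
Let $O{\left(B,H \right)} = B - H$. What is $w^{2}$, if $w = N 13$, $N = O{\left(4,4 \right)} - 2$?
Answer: $676$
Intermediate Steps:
$N = -2$ ($N = \left(4 - 4\right) - 2 = 0 - 2 = -2$)
$w = -26$ ($w = \left(-2\right) 13 = -26$)
$w^{2} = \left(-26\right)^{2} = 676$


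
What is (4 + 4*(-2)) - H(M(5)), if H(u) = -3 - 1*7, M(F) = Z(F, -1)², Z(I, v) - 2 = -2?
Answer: 6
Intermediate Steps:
Z(I, v) = 0 (Z(I, v) = 2 - 2 = 0)
M(F) = 0 (M(F) = 0² = 0)
H(u) = -10 (H(u) = -3 - 7 = -10)
(4 + 4*(-2)) - H(M(5)) = (4 + 4*(-2)) - 1*(-10) = (4 - 8) + 10 = -4 + 10 = 6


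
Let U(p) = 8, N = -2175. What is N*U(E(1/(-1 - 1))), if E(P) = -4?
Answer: -17400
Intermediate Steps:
N*U(E(1/(-1 - 1))) = -2175*8 = -17400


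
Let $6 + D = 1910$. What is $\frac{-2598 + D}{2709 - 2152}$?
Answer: $- \frac{694}{557} \approx -1.246$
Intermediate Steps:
$D = 1904$ ($D = -6 + 1910 = 1904$)
$\frac{-2598 + D}{2709 - 2152} = \frac{-2598 + 1904}{2709 - 2152} = - \frac{694}{557}$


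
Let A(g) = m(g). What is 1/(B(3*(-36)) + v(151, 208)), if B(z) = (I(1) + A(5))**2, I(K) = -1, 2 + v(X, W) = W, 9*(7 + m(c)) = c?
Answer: 81/21175 ≈ 0.0038253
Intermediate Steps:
m(c) = -7 + c/9
v(X, W) = -2 + W
A(g) = -7 + g/9
B(z) = 4489/81 (B(z) = (-1 + (-7 + (1/9)*5))**2 = (-1 + (-7 + 5/9))**2 = (-1 - 58/9)**2 = (-67/9)**2 = 4489/81)
1/(B(3*(-36)) + v(151, 208)) = 1/(4489/81 + (-2 + 208)) = 1/(4489/81 + 206) = 1/(21175/81) = 81/21175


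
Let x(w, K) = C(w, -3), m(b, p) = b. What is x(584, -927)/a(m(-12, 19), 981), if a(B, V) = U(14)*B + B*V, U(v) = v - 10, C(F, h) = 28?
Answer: -7/2955 ≈ -0.0023689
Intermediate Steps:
U(v) = -10 + v
x(w, K) = 28
a(B, V) = 4*B + B*V (a(B, V) = (-10 + 14)*B + B*V = 4*B + B*V)
x(584, -927)/a(m(-12, 19), 981) = 28/((-12*(4 + 981))) = 28/((-12*985)) = 28/(-11820) = 28*(-1/11820) = -7/2955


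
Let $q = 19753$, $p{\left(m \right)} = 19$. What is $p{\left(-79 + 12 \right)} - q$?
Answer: $-19734$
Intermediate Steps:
$p{\left(-79 + 12 \right)} - q = 19 - 19753 = -19734$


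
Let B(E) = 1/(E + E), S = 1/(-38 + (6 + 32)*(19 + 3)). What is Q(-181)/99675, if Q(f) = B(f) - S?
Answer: -58/1439685765 ≈ -4.0287e-8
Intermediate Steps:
S = 1/798 (S = 1/(-38 + 38*22) = 1/(-38 + 836) = 1/798 ≈ 0.0012531)
B(E) = 1/(2*E)
Q(f) = -1/798 + 1/(2*f) (Q(f) = 1/(2*f) - 1*1/798 = 1/(2*f) - 1/798 = -1/798 + 1/(2*f))
Q(-181)/99675 = ((1/798)*(399 - 1*(-181))/(-181))/99675 = ((1/798)*(-1/181)*(399 + 181))*(1/99675) = ((1/798)*(-1/181)*580)*(1/99675) = -290/72219*1/99675 = -58/1439685765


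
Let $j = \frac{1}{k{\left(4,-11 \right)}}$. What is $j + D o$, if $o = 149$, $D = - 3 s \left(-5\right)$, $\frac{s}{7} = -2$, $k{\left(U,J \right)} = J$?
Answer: $- \frac{344191}{11} \approx -31290.0$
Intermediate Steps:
$s = -14$ ($s = 7 \left(-2\right) = -14$)
$D = -210$ ($D = \left(-3\right) \left(-14\right) \left(-5\right) = 42 \left(-5\right) = -210$)
$j = - \frac{1}{11}$ ($j = \frac{1}{-11} = - \frac{1}{11} \approx -0.090909$)
$j + D o = - \frac{1}{11} - 31290 = - \frac{344191}{11}$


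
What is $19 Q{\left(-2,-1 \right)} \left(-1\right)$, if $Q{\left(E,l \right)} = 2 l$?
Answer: $38$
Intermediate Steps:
$19 Q{\left(-2,-1 \right)} \left(-1\right) = 19 \cdot 2 \left(-1\right) \left(-1\right) = 19 \left(-2\right) \left(-1\right) = \left(-38\right) \left(-1\right) = 38$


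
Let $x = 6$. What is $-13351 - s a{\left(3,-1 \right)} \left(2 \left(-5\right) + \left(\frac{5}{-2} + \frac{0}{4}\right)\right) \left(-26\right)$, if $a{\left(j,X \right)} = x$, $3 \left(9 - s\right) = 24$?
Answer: $-15301$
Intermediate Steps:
$s = 1$ ($s = 9 - 8 = 1$)
$a{\left(j,X \right)} = 6$
$-13351 - s a{\left(3,-1 \right)} \left(2 \left(-5\right) + \left(\frac{5}{-2} + \frac{0}{4}\right)\right) \left(-26\right) = -13351 - 1 \cdot 6 \left(2 \left(-5\right) + \left(\frac{5}{-2} + \frac{0}{4}\right)\right) \left(-26\right) = -13351 - 1 \cdot 6 \left(-10 + \left(5 \left(- \frac{1}{2}\right) + 0 \cdot \frac{1}{4}\right)\right) \left(-26\right) = -13351 - 1 \cdot 6 \left(-10 + \left(- \frac{5}{2} + 0\right)\right) \left(-26\right) = -13351 - 1 \cdot 6 \left(-10 - \frac{5}{2}\right) \left(-26\right) = -13351 - 1 \cdot 6 \left(- \frac{25}{2}\right) \left(-26\right) = -13351 - 1 \left(-75\right) \left(-26\right) = -13351 - \left(-75\right) \left(-26\right) = -13351 - 1950 = -15301$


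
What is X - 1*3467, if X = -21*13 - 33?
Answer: -3773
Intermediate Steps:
X = -306 (X = -273 - 33 = -306)
X - 1*3467 = -306 - 1*3467 = -306 - 3467 = -3773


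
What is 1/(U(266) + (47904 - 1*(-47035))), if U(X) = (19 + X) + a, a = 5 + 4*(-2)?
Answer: 1/95221 ≈ 1.0502e-5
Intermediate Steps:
a = -3 (a = 5 - 8 = -3)
U(X) = 16 + X (U(X) = (19 + X) - 3 = 16 + X)
1/(U(266) + (47904 - 1*(-47035))) = 1/((16 + 266) + (47904 - 1*(-47035))) = 1/(282 + (47904 + 47035)) = 1/(282 + 94939) = 1/95221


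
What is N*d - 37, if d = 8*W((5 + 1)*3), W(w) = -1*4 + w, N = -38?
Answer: -4293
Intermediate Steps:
W(w) = -4 + w
d = 112 (d = 8*(-4 + (5 + 1)*3) = 8*(-4 + 6*3) = 8*(-4 + 18) = 8*14 = 112)
N*d - 37 = -38*112 - 37 = -4256 - 37 = -4293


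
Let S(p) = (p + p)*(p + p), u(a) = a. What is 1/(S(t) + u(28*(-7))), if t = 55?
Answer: 1/11904 ≈ 8.4005e-5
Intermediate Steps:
S(p) = 4*p² (S(p) = (2*p)*(2*p) = 4*p²)
1/(S(t) + u(28*(-7))) = 1/(4*55² + 28*(-7)) = 1/(4*3025 - 196) = 1/(12100 - 196) = 1/11904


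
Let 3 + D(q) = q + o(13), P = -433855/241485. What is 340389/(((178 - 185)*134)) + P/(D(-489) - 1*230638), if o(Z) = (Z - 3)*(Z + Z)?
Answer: -135551751748304/373536001065 ≈ -362.89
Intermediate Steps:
o(Z) = 2*Z*(-3 + Z) (o(Z) = (-3 + Z)*(2*Z) = 2*Z*(-3 + Z))
P = -86771/48297 (P = -433855*1/241485 = -86771/48297 ≈ -1.7966)
D(q) = 257 + q (D(q) = -3 + (q + 2*13*(-3 + 13)) = -3 + (q + 2*13*10) = -3 + (q + 260) = -3 + (260 + q) = 257 + q)
340389/(((178 - 185)*134)) + P/(D(-489) - 1*230638) = 340389/(((178 - 185)*134)) - 86771/(48297*((257 - 489) - 1*230638)) = 340389/((-7*134)) - 86771/(48297*(-232 - 230638)) = 340389/(-938) - 86771/48297/(-230870) = 340389*(-1/938) - 86771/48297*(-1/230870) = -48627/134 + 86771/11150328390 = -135551751748304/373536001065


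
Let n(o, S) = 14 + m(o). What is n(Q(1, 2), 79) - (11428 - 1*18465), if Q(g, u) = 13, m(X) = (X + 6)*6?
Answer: 7165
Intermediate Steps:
m(X) = 36 + 6*X (m(X) = (6 + X)*6 = 36 + 6*X)
n(o, S) = 50 + 6*o (n(o, S) = 14 + (36 + 6*o) = 50 + 6*o)
n(Q(1, 2), 79) - (11428 - 1*18465) = (50 + 6*13) - (11428 - 1*18465) = (50 + 78) - (11428 - 18465) = 128 - 1*(-7037) = 128 + 7037 = 7165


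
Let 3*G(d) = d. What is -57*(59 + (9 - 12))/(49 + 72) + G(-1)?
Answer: -9697/363 ≈ -26.714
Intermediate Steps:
G(d) = d/3
-57*(59 + (9 - 12))/(49 + 72) + G(-1) = -57*(59 + (9 - 12))/(49 + 72) + (1/3)*(-1) = -57*(59 - 3)/121 - 1/3 = -3192/121 - 1/3 = -9697/363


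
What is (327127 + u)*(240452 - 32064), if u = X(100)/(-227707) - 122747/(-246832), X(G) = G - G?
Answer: 4206600106209867/61708 ≈ 6.8169e+10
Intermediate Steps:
X(G) = 0
u = 122747/246832 (u = 0/(-227707) - 122747/(-246832) = 0*(-1/227707) - 122747*(-1/246832) = 0 + 122747/246832 = 122747/246832 ≈ 0.49729)
(327127 + u)*(240452 - 32064) = (327127 + 122747/246832)*(240452 - 32064) = (80745534411/246832)*208388 = 4206600106209867/61708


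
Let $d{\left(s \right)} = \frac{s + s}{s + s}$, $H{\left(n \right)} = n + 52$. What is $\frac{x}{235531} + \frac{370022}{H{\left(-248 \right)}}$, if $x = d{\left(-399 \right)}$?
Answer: $- \frac{43575825743}{23082038} \approx -1887.9$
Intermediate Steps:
$H{\left(n \right)} = 52 + n$
$d{\left(s \right)} = 1$ ($d{\left(s \right)} = \frac{2 s}{2 s} = 2 s \frac{1}{2 s} = 1$)
$x = 1$
$\frac{x}{235531} + \frac{370022}{H{\left(-248 \right)}} = 1 \cdot \frac{1}{235531} + \frac{370022}{52 - 248} = 1 \cdot \frac{1}{235531} + \frac{370022}{-196} = \frac{1}{235531} + 370022 \left(- \frac{1}{196}\right) = \frac{1}{235531} - \frac{185011}{98} = - \frac{43575825743}{23082038}$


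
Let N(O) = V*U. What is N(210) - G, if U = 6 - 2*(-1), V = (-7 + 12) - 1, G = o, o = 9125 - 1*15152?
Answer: 6059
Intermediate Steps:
o = -6027 (o = 9125 - 15152 = -6027)
G = -6027
V = 4 (V = 5 - 1 = 4)
U = 8 (U = 6 + 2 = 8)
N(O) = 32 (N(O) = 4*8 = 32)
N(210) - G = 32 - 1*(-6027) = 32 + 6027 = 6059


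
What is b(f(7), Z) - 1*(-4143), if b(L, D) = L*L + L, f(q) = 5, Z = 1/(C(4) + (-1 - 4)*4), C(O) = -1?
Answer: 4173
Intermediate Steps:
Z = -1/21 (Z = 1/(-1 + (-1 - 4)*4) = 1/(-1 - 5*4) = 1/(-1 - 20) = 1/(-21) = -1/21 ≈ -0.047619)
b(L, D) = L + L**2 (b(L, D) = L**2 + L = L + L**2)
b(f(7), Z) - 1*(-4143) = 5*(1 + 5) - 1*(-4143) = 5*6 + 4143 = 30 + 4143 = 4173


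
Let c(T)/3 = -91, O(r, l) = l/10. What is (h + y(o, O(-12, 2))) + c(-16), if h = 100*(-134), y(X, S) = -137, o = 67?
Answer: -13810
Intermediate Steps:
O(r, l) = l/10 (O(r, l) = l*(⅒) = l/10)
c(T) = -273 (c(T) = 3*(-91) = -273)
h = -13400
(h + y(o, O(-12, 2))) + c(-16) = (-13400 - 137) - 273 = -13537 - 273 = -13810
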